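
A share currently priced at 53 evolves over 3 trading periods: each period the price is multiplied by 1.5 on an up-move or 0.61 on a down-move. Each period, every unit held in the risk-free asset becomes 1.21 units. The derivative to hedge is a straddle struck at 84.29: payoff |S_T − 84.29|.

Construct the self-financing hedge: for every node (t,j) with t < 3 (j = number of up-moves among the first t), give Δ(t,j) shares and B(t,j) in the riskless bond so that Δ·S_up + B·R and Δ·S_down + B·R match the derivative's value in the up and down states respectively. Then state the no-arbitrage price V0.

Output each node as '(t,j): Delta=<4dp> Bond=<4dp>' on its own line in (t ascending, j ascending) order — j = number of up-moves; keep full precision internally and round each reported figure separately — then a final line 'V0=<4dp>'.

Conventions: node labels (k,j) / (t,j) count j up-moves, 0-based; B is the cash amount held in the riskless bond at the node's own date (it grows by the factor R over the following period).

(0,0): Delta=0.2449 Bond=14.3167
(1,0): Delta=-1.0000 Bond=57.5712
(1,1): Delta=0.4896 Bond=-2.1299
(2,0): Delta=-1.0000 Bond=69.6612
(2,1): Delta=-1.0000 Bond=69.6612
(2,2): Delta=0.7824 Bond=-37.4924
V0=27.2970

Under the risk-neutral measure, an up-move has probability p* = (R−d)/(u−d) = 0.6742 and values discount at R = 1.21.
Payoffs at expiry: V(3,0)=72.2600, V(3,1)=54.7081, V(3,2)=11.5475, V(3,3)=94.5850
Node (2,0) S=19.7213: V=(p*·54.7081+(1−p*)·72.2600)/1.21=49.9399; Δ=(54.7081−72.2600)/(29.5819−12.0300)=-1.0000; B=V−Δ·S=69.6612
Node (2,1) S=48.4950: V=(p*·11.5475+(1−p*)·54.7081)/1.21=21.1662; Δ=(11.5475−54.7081)/(72.7425−29.5819)=-1.0000; B=V−Δ·S=69.6612
Node (2,2) S=119.2500: V=(p*·94.5850+(1−p*)·11.5475)/1.21=55.8081; Δ=(94.5850−11.5475)/(178.8750−72.7425)=0.7824; B=V−Δ·S=-37.4924
Node (1,0) S=32.3300: V=(p*·21.1662+(1−p*)·49.9399)/1.21=25.2412; Δ=(21.1662−49.9399)/(48.4950−19.7213)=-1.0000; B=V−Δ·S=57.5712
Node (1,1) S=79.5000: V=(p*·55.8081+(1−p*)·21.1662)/1.21=36.7936; Δ=(55.8081−21.1662)/(119.2500−48.4950)=0.4896; B=V−Δ·S=-2.1299
Node (0,0) S=53.0000: V=(p*·36.7936+(1−p*)·25.2412)/1.21=27.2970; Δ=(36.7936−25.2412)/(79.5000−32.3300)=0.2449; B=V−Δ·S=14.3167
As a check, the time-0 holding Δ(0,0)·S0 + B(0,0) comes to 27.2970 — exactly V0.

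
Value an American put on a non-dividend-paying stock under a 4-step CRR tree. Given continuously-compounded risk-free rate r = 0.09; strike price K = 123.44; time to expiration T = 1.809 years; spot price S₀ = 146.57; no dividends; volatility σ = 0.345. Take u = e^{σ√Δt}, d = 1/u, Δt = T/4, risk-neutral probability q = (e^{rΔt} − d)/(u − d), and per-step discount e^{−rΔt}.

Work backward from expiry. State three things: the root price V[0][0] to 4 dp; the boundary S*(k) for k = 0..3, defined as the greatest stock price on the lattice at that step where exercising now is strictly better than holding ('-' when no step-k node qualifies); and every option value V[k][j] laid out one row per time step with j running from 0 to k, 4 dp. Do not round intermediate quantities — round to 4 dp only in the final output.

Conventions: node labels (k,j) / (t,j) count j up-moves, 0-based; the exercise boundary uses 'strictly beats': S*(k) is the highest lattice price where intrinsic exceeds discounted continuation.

price = 9.2564
boundary = - - 92.1559 73.0738
tree:
9.2564
17.3216 2.8566
31.2841 6.3437 0.0000
50.3662 14.0875 0.0000 0.0000
65.4970 31.2841 0.0000 0.0000 0.0000

Δt=0.45225  u=1.26113  d=0.79294  q=0.53098  discount=0.96011
step 4 (expiry): payoffs max(K−S,0) = 65.4970 31.2841 0.0000 0.0000 0.0000
step 3: (k=3,j=0): S=73.0738, K−S=50.3662, hold=45.4427 ⇒ V=50.3662 exercise | (k=3,j=1): S=116.2208, K−S=7.2192, hold=14.0875 ⇒ V=14.0875 continue | (k=3,j=2): S=184.8443, K−S=0.0000, hold=0.0000 ⇒ V=0.0000 continue | (k=3,j=3): S=293.9871, K−S=0.0000, hold=0.0000 ⇒ V=0.0000 continue  boundary S*=73.0738
step 2: (k=2,j=0): S=92.1559, K−S=31.2841, hold=29.8622 ⇒ V=31.2841 exercise | (k=2,j=1): S=146.5700, K−S=0.0000, hold=6.3437 ⇒ V=6.3437 continue | (k=2,j=2): S=233.1134, K−S=0.0000, hold=0.0000 ⇒ V=0.0000 continue  boundary S*=92.1559
step 1: (k=1,j=0): S=116.2208, K−S=7.2192, hold=17.3216 ⇒ V=17.3216 continue | (k=1,j=1): S=184.8443, K−S=0.0000, hold=2.8566 ⇒ V=2.8566 continue  boundary S*=-
step 0: (k=0,j=0): S=146.5700, K−S=0.0000, hold=9.2564 ⇒ V=9.2564 continue  boundary S*=-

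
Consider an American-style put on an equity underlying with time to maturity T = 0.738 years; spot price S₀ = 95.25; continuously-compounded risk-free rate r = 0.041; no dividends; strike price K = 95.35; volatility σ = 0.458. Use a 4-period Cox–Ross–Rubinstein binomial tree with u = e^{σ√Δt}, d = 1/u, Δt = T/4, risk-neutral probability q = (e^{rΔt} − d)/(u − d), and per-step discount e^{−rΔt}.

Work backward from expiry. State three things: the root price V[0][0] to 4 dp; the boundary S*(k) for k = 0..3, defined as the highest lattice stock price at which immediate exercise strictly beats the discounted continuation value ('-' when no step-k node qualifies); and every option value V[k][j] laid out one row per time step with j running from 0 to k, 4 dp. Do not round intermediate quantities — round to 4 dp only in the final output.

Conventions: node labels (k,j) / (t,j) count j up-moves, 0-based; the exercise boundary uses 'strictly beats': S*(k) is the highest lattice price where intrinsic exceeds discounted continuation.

Δt=0.18450  u=1.21741  d=0.82141  q=0.47015  discount=0.99246
step 4 (expiry): payoffs max(K−S,0) = 51.9874 31.0827 0.1000 0.0000 0.0000
step 3: (k=3,j=0): S=52.7901, K−S=42.5599, hold=41.8413 ⇒ V=42.5599 exercise | (k=3,j=1): S=78.2398, K−S=17.1102, hold=16.3917 ⇒ V=17.1102 exercise | (k=3,j=2): S=115.9584, K−S=0.0000, hold=0.0526 ⇒ V=0.0526 continue | (k=3,j=3): S=171.8609, K−S=0.0000, hold=0.0000 ⇒ V=0.0000 continue  boundary S*=78.2398
step 2: (k=2,j=0): S=64.2673, K−S=31.0827, hold=30.3641 ⇒ V=31.0827 exercise | (k=2,j=1): S=95.2500, K−S=0.1000, hold=9.0220 ⇒ V=9.0220 continue | (k=2,j=2): S=141.1691, K−S=0.0000, hold=0.0277 ⇒ V=0.0277 continue  boundary S*=64.2673
step 1: (k=1,j=0): S=78.2398, K−S=17.1102, hold=20.5548 ⇒ V=20.5548 continue | (k=1,j=1): S=115.9584, K−S=0.0000, hold=4.7572 ⇒ V=4.7572 continue  boundary S*=-
step 0: (k=0,j=0): S=95.2500, K−S=0.1000, hold=13.0286 ⇒ V=13.0286 continue  boundary S*=-

price = 13.0286
boundary = - - 64.2673 78.2398
tree:
13.0286
20.5548 4.7572
31.0827 9.0220 0.0277
42.5599 17.1102 0.0526 0.0000
51.9874 31.0827 0.1000 0.0000 0.0000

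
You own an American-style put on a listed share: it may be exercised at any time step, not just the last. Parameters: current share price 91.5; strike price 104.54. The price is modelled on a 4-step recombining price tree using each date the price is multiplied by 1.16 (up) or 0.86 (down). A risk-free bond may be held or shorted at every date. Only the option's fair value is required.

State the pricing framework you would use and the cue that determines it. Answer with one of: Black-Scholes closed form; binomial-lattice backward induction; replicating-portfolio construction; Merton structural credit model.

Key observation: an American put (K = 104.54, S₀ = 91.5) on a 4-date tree has no closed form — the optimal stopping decision is embedded and must be resolved recursively from expiry.

framework: binomial-lattice backward induction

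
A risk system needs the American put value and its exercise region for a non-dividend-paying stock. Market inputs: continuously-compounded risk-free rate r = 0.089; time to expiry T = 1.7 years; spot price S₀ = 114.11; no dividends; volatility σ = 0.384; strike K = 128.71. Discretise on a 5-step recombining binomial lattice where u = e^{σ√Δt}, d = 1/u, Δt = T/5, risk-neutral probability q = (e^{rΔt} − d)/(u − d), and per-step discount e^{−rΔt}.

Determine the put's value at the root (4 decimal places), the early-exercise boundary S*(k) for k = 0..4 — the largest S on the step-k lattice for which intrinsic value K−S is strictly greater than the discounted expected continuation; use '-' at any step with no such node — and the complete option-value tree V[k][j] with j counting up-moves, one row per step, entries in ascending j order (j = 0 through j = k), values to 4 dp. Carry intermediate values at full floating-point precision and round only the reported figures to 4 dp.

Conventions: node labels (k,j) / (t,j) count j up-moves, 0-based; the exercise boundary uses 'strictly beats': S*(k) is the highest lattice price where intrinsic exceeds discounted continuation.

Δt=0.34000  u=1.25096  d=0.79939  q=0.51229  discount=0.97019
step 5 (expiry): payoffs max(K−S,0) = 91.4612 70.4196 37.4918 0.0000 0.0000 0.0000
step 4: (k=4,j=0): S=46.5967, K−S=82.1133, hold=78.2769 ⇒ V=82.1133 exercise | (k=4,j=1): S=72.9187, K−S=55.7913, hold=51.9548 ⇒ V=55.7913 exercise | (k=4,j=2): S=114.1100, K−S=14.6000, hold=17.7401 ⇒ V=17.7401 continue | (k=4,j=3): S=178.5699, K−S=0.0000, hold=0.0000 ⇒ V=0.0000 continue | (k=4,j=4): S=279.4427, K−S=0.0000, hold=0.0000 ⇒ V=0.0000 continue  boundary S*=72.9187
step 3: (k=3,j=0): S=58.2904, K−S=70.4196, hold=66.5832 ⇒ V=70.4196 exercise | (k=3,j=1): S=91.2182, K−S=37.4918, hold=35.2161 ⇒ V=37.4918 exercise | (k=3,j=2): S=142.7467, K−S=0.0000, hold=8.3941 ⇒ V=8.3941 continue | (k=3,j=3): S=223.3832, K−S=0.0000, hold=0.0000 ⇒ V=0.0000 continue  boundary S*=91.2182
step 2: (k=2,j=0): S=72.9187, K−S=55.7913, hold=51.9548 ⇒ V=55.7913 exercise | (k=2,j=1): S=114.1100, K−S=14.6000, hold=21.9121 ⇒ V=21.9121 continue | (k=2,j=2): S=178.5699, K−S=0.0000, hold=3.9719 ⇒ V=3.9719 continue  boundary S*=72.9187
step 1: (k=1,j=0): S=91.2182, K−S=37.4918, hold=37.2897 ⇒ V=37.4918 exercise | (k=1,j=1): S=142.7467, K−S=0.0000, hold=12.3423 ⇒ V=12.3423 continue  boundary S*=91.2182
step 0: (k=0,j=0): S=114.1100, K−S=14.6000, hold=23.8745 ⇒ V=23.8745 continue  boundary S*=-

price = 23.8745
boundary = - 91.2182 72.9187 91.2182 72.9187
tree:
23.8745
37.4918 12.3423
55.7913 21.9121 3.9719
70.4196 37.4918 8.3941 0.0000
82.1133 55.7913 17.7401 0.0000 0.0000
91.4612 70.4196 37.4918 0.0000 0.0000 0.0000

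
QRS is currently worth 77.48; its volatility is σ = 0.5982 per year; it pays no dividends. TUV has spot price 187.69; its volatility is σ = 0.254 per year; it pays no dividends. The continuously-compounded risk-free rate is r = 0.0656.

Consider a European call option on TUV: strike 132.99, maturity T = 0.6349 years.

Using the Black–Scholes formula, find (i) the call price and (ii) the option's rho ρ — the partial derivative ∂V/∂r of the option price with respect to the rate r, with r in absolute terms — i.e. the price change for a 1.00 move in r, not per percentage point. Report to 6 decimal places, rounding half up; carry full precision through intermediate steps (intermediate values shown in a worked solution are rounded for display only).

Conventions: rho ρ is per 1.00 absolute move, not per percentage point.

σ√T = 0.254·√0.6349 = 0.202389
d₁ = (ln(S/K) + (r+σ²/2)T) / (σ√T) = (ln(187.69/132.99) + (0.0656+0.254²/2)·0.6349) / 0.202389 = (0.344518 + 0.062130) / 0.202389 = 2.009241
d₂ = d₁ − σ√T = 2.009241 − 0.202389 = 1.806852
e^{−rT} = 0.959206
N(d₁) = 0.977744,  N(d₂) = 0.964607
Call price V = S·N(d₁) − K·e^{−rT}·N(d₂) = 183.512810 − 123.049945 = 60.462865
ρ = K·T·e^{−rT}·N(d₂) = 78.124410

price = 60.462865
ρ = 78.124410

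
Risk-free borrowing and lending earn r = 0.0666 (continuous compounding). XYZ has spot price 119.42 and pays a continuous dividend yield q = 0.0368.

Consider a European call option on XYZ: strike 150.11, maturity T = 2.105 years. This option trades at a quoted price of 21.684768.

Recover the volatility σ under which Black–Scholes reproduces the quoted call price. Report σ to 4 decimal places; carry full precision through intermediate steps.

At σ = 0.4480 the Black–Scholes value reproduces the quote:
σ√T = 0.448·√2.105 = 0.649986
d₁ = (ln(S/K) + (r−q+σ²/2)T) / (σ√T) = (ln(119.42/150.11) + (0.0666−0.0368+0.448²/2)·2.105) / 0.649986 = (-0.228722 + 0.273970) / 0.649986 = 0.069614
d₂ = d₁ − σ√T = 0.069614 − 0.649986 = -0.580372
e^{−rT} = 0.869190
e^{−qT} = 0.925460
N(d₁) = 0.527750,  N(d₂) = 0.280832
V = S·e^{−qT}·N(d₁) − K·e^{−rT}·N(d₂) = 58.326086 − 36.641318 = 21.684768 (the quoted price), and the Black–Scholes price is strictly increasing in σ, so σ is unique

sigma = 0.4480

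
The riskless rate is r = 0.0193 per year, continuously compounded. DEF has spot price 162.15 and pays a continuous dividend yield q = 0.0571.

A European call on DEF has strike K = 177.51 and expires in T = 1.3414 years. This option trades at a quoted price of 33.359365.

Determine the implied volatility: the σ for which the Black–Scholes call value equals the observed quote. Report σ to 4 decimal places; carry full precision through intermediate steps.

At σ = 0.5996 the Black–Scholes value reproduces the quote:
σ√T = 0.5996·√1.3414 = 0.694450
d₁ = (ln(S/K) + (r−q+σ²/2)T) / (σ√T) = (ln(162.15/177.51) + (0.0193−0.0571+0.5996²/2)·1.3414) / 0.694450 = (-0.090505 + 0.190425) / 0.694450 = 0.143884
d₂ = d₁ − σ√T = 0.143884 − 0.694450 = -0.550566
e^{−rT} = 0.974443
e^{−qT} = 0.926266
N(d₁) = 0.557204,  N(d₂) = 0.290966
V = S·e^{−qT}·N(d₁) − K·e^{−rT}·N(d₂) = 83.688696 − 50.329331 = 33.359365 (the observed quote) — the price is monotone increasing in volatility, hence this σ is the only solution

sigma = 0.5996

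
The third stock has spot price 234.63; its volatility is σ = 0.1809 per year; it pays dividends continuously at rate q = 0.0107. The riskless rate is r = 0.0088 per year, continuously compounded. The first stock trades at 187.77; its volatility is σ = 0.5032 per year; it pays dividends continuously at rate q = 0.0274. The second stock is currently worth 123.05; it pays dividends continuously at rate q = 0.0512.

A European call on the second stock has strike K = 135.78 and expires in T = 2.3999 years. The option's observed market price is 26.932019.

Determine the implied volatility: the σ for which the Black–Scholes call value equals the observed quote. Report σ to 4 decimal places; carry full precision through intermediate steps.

At σ = 0.5211 the Black–Scholes value reproduces the quote:
σ√T = 0.5211·√2.3999 = 0.807268
d₁ = (ln(S/K) + (r−q+σ²/2)T) / (σ√T) = (ln(123.05/135.78) + (0.0088−0.0512+0.5211²/2)·2.3999) / 0.807268 = (-0.098445 + 0.224085) / 0.807268 = 0.155636
d₂ = d₁ − σ√T = 0.155636 − 0.807268 = -0.651632
e^{−rT} = 0.979102
e^{−qT} = 0.884374
N(d₁) = 0.561840,  N(d₂) = 0.257319
V = S·e^{−qT}·N(d₁) − K·e^{−rT}·N(d₂) = 61.140691 − 34.208673 = 26.932019 (matching the quote); vega is positive throughout, so no other σ reproduces this price

sigma = 0.5211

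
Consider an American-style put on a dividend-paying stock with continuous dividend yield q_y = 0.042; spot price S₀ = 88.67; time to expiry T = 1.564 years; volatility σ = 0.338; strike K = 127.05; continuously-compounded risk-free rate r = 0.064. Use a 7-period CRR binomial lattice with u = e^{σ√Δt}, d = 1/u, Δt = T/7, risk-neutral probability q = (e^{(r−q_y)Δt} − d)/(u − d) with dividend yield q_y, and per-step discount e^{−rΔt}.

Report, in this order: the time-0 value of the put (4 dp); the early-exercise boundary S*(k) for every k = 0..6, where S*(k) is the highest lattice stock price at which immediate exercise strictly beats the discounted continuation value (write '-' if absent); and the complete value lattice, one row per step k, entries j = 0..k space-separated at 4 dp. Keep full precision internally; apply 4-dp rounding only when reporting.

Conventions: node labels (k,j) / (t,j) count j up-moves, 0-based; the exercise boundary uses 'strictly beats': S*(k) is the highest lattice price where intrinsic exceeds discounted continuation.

Δt=0.22343, u=1.17324, d=0.85234, q=0.47550, disc=e^(-rΔt)=0.98580
k=7 terminal: V=max(K-S,0) → 98.0715 87.1615 72.1440 51.4728 23.0191 0.0000 0.0000 0.0000
k=6: j=0 S=33.9987 intr=93.0513 cont=91.5651 V=93.0513[EX]; j=1 S=46.7987 intr=80.2513 cont=78.8846 V=80.2513[EX]; j=2 S=64.4177 intr=62.6323 cont=61.4302 V=62.6323[EX]; j=3 S=88.6700 intr=38.3800 cont=37.4044 V=38.3800[EX]; j=4 S=122.0529 intr=4.9971 cont=11.9021 V=11.9021[hold]; j=5 S=168.0041 intr=0.0000 cont=0.0000 V=0.0000[hold]; j=6 S=231.2551 intr=0.0000 cont=0.0000 V=0.0000[hold]  S*(6)=88.6700
k=5: j=0 S=39.8885 intr=87.1615 cont=85.7302 V=87.1615[EX]; j=1 S=54.9060 intr=72.1440 cont=70.8531 V=72.1440[EX]; j=2 S=75.5772 intr=51.4728 cont=50.3749 V=51.4728[EX]; j=3 S=104.0309 intr=23.0191 cont=25.4236 V=25.4236[hold]; j=4 S=143.1970 intr=0.0000 cont=6.1540 V=6.1540[hold]; j=5 S=197.1086 intr=0.0000 cont=0.0000 V=0.0000[hold]  S*(5)=75.5772
k=4: j=0 S=46.7987 intr=80.2513 cont=78.8846 V=80.2513[EX]; j=1 S=64.4177 intr=62.6323 cont=61.4302 V=62.6323[EX]; j=2 S=88.6700 intr=38.3800 cont=38.5315 V=38.5315[hold]; j=3 S=122.0529 intr=4.9971 cont=16.0301 V=16.0301[hold]; j=4 S=168.0041 intr=0.0000 cont=3.1820 V=3.1820[hold]  S*(4)=64.4177
k=3: j=0 S=54.9060 intr=72.1440 cont=70.8531 V=72.1440[EX]; j=1 S=75.5772 intr=51.4728 cont=50.4459 V=51.4728[EX]; j=2 S=104.0309 intr=23.0191 cont=27.4370 V=27.4370[hold]; j=3 S=143.1970 intr=0.0000 cont=9.7800 V=9.7800[hold]  S*(3)=75.5772
k=2: j=0 S=64.4177 intr=62.6323 cont=61.4302 V=62.6323[EX]; j=1 S=88.6700 intr=38.3800 cont=39.4753 V=39.4753[hold]; j=2 S=122.0529 intr=4.9971 cont=18.7708 V=18.7708[hold]  S*(2)=64.4177
k=1: j=0 S=75.5772 intr=51.4728 cont=50.8883 V=51.4728[EX]; j=1 S=104.0309 intr=23.0191 cont=29.2096 V=29.2096[hold]  S*(1)=75.5772
k=0: j=0 S=88.6700 intr=38.3800 cont=40.3062 V=40.3062[hold]  S*(0)=-

price = 40.3062
boundary = - 75.5772 64.4177 75.5772 64.4177 75.5772 88.6700
tree:
40.3062
51.4728 29.2096
62.6323 39.4753 18.7708
72.1440 51.4728 27.4370 9.7800
80.2513 62.6323 38.5315 16.0301 3.1820
87.1615 72.1440 51.4728 25.4236 6.1540 0.0000
93.0513 80.2513 62.6323 38.3800 11.9021 0.0000 0.0000
98.0715 87.1615 72.1440 51.4728 23.0191 0.0000 0.0000 0.0000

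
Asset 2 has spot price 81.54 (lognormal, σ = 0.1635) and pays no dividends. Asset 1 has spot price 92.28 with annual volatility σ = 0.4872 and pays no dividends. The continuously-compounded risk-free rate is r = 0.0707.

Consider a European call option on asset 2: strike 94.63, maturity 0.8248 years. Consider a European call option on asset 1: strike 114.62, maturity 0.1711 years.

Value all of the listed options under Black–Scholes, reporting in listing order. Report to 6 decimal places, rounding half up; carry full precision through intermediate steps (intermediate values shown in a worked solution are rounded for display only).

[asset 2 call K=94.63]
σ√T = 0.1635·√0.8248 = 0.148488
d₁ = (ln(S/K) + (r+σ²/2)T) / (σ√T) = (ln(81.54/94.63) + (0.0707+0.1635²/2)·0.8248) / 0.148488 = (-0.148881 + 0.069338) / 0.148488 = -0.535686
d₂ = d₁ − σ√T = -0.535686 − 0.148488 = -0.684175
e^{−rT} = 0.943354
N(d₁) = 0.296088,  N(d₂) = 0.246932
price = S·N(d₁) − K·e^{−rT}·N(d₂) = 24.142991 − 22.043569 = 2.099423
[asset 1 call K=114.62]
σ√T = 0.4872·√0.1711 = 0.201527
d₁ = (ln(S/K) + (r+σ²/2)T) / (σ√T) = (ln(92.28/114.62) + (0.0707+0.4872²/2)·0.1711) / 0.201527 = (-0.216795 + 0.032403) / 0.201527 = -0.914974
d₂ = d₁ − σ√T = -0.914974 − 0.201527 = -1.116501
e^{−rT} = 0.987976
N(d₁) = 0.180103,  N(d₂) = 0.132104
price = S·N(d₁) − K·e^{−rT}·N(d₂) = 16.619863 − 14.959685 = 1.660178

price(asset 2 call K=94.63) = 2.099423
price(asset 1 call K=114.62) = 1.660178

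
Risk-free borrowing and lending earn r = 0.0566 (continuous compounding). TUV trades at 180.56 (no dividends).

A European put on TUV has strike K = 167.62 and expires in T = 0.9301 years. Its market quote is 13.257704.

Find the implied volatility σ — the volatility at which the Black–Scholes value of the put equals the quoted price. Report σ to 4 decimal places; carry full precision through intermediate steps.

At σ = 0.3449 the Black–Scholes value reproduces the quote:
σ√T = 0.3449·√0.9301 = 0.332627
d₁ = (ln(S/K) + (r+σ²/2)T) / (σ√T) = (ln(180.56/167.62) + (0.0566+0.3449²/2)·0.9301) / 0.332627 = (0.074364 + 0.107964) / 0.332627 = 0.548144
d₂ = d₁ − σ√T = 0.548144 − 0.332627 = 0.215517
e^{−rT} = 0.948718
N(−d₁) = 0.291796,  N(−d₂) = 0.414682
V = K·e^{−rT}·N(−d₂) − S·N(−d₁) = 65.944472 − 52.686767 = 13.257704 (the quoted price), and the Black–Scholes price is strictly increasing in σ, so σ is unique

sigma = 0.3449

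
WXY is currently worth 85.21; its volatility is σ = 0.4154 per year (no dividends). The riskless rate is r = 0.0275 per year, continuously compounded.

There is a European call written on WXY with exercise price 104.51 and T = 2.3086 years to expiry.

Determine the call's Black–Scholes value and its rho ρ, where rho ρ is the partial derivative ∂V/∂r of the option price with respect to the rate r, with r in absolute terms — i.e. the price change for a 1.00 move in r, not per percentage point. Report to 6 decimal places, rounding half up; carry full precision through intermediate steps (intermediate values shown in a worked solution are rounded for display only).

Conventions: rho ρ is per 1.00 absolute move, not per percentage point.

σ√T = 0.4154·√2.3086 = 0.631162
d₁ = (ln(S/K) + (r+σ²/2)T) / (σ√T) = (ln(85.21/104.51) + (0.0275+0.4154²/2)·2.3086) / 0.631162 = (-0.204164 + 0.262669) / 0.631162 = 0.092695
d₂ = d₁ − σ√T = 0.092695 − 0.631162 = -0.538467
e^{−rT} = 0.938487
N(d₁) = 0.536927,  N(d₂) = 0.295127
Call price V = S·N(d₁) − K·e^{−rT}·N(d₂) = 45.751539 − 28.946444 = 16.805095
ρ = K·T·e^{−rT}·N(d₂) = 66.825761

price = 16.805095
ρ = 66.825761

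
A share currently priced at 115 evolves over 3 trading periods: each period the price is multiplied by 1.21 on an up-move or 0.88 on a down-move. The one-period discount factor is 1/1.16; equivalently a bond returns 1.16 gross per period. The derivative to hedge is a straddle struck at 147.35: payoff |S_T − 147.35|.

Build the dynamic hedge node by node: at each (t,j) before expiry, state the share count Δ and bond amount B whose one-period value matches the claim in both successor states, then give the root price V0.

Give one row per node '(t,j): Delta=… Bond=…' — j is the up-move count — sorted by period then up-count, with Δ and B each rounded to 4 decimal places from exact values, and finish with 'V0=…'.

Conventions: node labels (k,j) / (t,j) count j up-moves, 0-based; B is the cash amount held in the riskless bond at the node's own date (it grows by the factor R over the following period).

(0,0): Delta=0.5749 Bond=-42.2402
(1,0): Delta=-0.9642 Bond=106.7578
(1,1): Delta=0.7748 Bond=-76.8123
(2,0): Delta=-1.0000 Bond=127.0259
(2,1): Delta=-0.9596 Bond=123.2699
(2,2): Delta=1.0000 Bond=-127.0259
V0=23.8710

Arbitrage-free pricing uses the up-move probability p* = (R−d)/(u−d) = 0.8485, discounting each step at R = 1.16.
Terminal payoffs: V(3,0)=68.9807, V(3,1)=39.5922, V(3,2)=0.8169, V(3,3)=56.3795
  t=2,j=0: stock 89.0560 → up 107.7578 (V=39.5922), down 78.3693 (V=68.9807). Price 37.9699; hedge Δ=-1.0000, bond B=127.0259.
  t=2,j=1: stock 122.4520 → up 148.1669 (V=0.8169), down 107.7578 (V=39.5922). Price 5.7689; hedge Δ=-0.9596, bond B=123.2699.
  t=2,j=2: stock 168.3715 → up 203.7295 (V=56.3795), down 148.1669 (V=0.8169). Price 41.3456; hedge Δ=1.0000, bond B=-127.0259.
  t=1,j=0: stock 101.2000 → up 122.4520 (V=5.7689), down 89.0560 (V=37.9699). Price 9.1792; hedge Δ=-0.9642, bond B=106.7578.
  t=1,j=1: stock 139.1500 → up 168.3715 (V=41.3456), down 122.4520 (V=5.7689). Price 30.9959; hedge Δ=0.7748, bond B=-76.8123.
  t=0,j=0: stock 115.0000 → up 139.1500 (V=30.9959), down 101.2000 (V=9.1792). Price 23.8710; hedge Δ=0.5749, bond B=-42.2402.
Sanity check at the root: Δ(0,0)·S0 + B(0,0) reproduces V0 = 23.8710.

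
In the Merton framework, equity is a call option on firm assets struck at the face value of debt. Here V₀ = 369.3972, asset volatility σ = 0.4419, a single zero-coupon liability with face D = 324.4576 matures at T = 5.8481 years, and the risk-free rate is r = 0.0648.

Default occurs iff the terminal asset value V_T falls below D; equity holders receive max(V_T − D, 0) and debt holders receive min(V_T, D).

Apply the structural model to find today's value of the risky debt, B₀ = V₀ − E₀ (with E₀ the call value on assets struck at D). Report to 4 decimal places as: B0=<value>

Work the structural quantities from V₀ = 369.3972 against face 324.4576:
d₁ = [ln(V₀/D) + (r + σ²/2)T] / (σ√T)
   = [ln(369.3972/324.4576) + (0.0648 + 0.5·0.4419²)·5.8481] / (0.4419·√5.8481)
   = [0.129718 + 0.949953] / 1.068640 = 1.010322
d₂ = d₁ − σ√T = 1.010322 − 1.068640 = -0.058318
N(d₁) = 0.843829,  N(d₂) = 0.476748,  e^(−rT) = 0.684575
E₀ = V₀·N(d₁) − D·e^(−rT)·N(d₂)
   = 369.3972·0.843829 − 324.4576·0.684575·0.476748 = 205.815144
B₀ = V₀ − E₀ = 369.3972 − 205.815144 = 163.582056

B0=163.5821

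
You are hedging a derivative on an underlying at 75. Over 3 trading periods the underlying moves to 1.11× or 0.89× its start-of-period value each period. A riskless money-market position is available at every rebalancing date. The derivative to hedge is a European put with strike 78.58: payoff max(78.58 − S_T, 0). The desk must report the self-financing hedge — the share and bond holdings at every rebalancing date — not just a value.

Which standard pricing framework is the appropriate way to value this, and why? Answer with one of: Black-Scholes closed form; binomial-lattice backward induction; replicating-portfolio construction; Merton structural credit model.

Key observation: the mandate to exhibit the hedge at every date and state singles out the replicating-portfolio construction on the 3-period tree with factors 1.11 and 0.89 from 75.

framework: replicating-portfolio construction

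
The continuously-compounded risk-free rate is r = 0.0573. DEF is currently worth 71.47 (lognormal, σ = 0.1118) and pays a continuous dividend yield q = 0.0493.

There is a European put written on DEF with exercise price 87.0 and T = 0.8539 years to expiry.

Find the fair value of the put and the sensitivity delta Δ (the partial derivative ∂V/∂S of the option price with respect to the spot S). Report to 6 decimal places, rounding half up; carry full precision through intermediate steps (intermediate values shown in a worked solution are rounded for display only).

price = 14.422963
Δ = -0.923216

σ√T = 0.1118·√0.8539 = 0.103311
d₁ = (ln(S/K) + (r−q+σ²/2)T) / (σ√T) = (ln(71.47/87.0) + (0.0573−0.0493+0.1118²/2)·0.8539) / 0.103311 = (-0.196630 + 0.012168) / 0.103311 = -1.785513
d₂ = d₁ − σ√T = -1.785513 − 0.103311 = -1.888824
e^{−rT} = 0.952249
e^{−qT} = 0.958777
N(−d₁) = 0.962911,  N(−d₂) = 0.970542
Put price V = K·e^{−rT}·N(−d₂) − S·e^{−qT}·N(−d₁) = 80.405238 − 65.982274 = 14.422963
Δ = −e^{−qT}·N(−d₁) = -0.923216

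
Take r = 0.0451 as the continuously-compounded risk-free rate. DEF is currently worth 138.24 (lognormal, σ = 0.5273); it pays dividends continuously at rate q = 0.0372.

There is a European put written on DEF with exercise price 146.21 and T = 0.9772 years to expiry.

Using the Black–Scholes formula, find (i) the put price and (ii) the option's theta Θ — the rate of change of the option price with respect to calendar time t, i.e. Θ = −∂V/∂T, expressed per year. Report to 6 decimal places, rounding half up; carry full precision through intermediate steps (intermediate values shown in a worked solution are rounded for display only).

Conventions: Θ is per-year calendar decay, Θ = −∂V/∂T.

price = 31.507371
Θ = -12.107940

σ√T = 0.5273·√0.9772 = 0.521254
d₁ = (ln(S/K) + (r−q+σ²/2)T) / (σ√T) = (ln(138.24/146.21) + (0.0451−0.0372+0.5273²/2)·0.9772) / 0.521254 = (-0.056053 + 0.143573) / 0.521254 = 0.167903
d₂ = d₁ − σ√T = 0.167903 − 0.521254 = -0.353351
e^{−rT} = 0.956885
e^{−qT} = 0.964301
N(−d₁) = 0.433330,  N(−d₂) = 0.638087
Put price V = K·e^{−rT}·N(−d₂) − S·e^{−qT}·N(−d₁) = 89.272380 − 57.765009 = 31.507371
φ(d₁) = (1/√(2π))·e^{−d₁²/2} = 0.393358
Θ = −S·e^{−qT}·φ(d₁)·σ/(2√T) − q·S·e^{−qT}·N(−d₁) + r·K·e^{−rT}·N(−d₂) = −13.985266 − 2.148858 + 4.026184 = -12.107940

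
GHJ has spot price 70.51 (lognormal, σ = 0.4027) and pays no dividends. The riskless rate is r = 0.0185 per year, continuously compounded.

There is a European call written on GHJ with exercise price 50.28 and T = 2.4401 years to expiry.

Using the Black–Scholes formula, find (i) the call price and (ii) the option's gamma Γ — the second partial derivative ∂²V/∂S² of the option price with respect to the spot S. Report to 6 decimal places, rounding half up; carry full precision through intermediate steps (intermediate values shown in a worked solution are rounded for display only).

price = 28.372695
Γ = 0.005870

σ√T = 0.4027·√2.4401 = 0.629050
d₁ = (ln(S/K) + (r+σ²/2)T) / (σ√T) = (ln(70.51/50.28) + (0.0185+0.4027²/2)·2.4401) / 0.629050 = (0.338147 + 0.242994) / 0.629050 = 0.923839
d₂ = d₁ − σ√T = 0.923839 − 0.629050 = 0.294788
e^{−rT} = 0.955862
N(d₁) = 0.822215,  N(d₂) = 0.615922
Call price V = S·N(d₁) − K·e^{−rT}·N(d₂) = 57.974372 − 29.601677 = 28.372695
φ(d₁) = (1/√(2π))·e^{−d₁²/2} = 0.260363
Γ = φ(d₁) / (S·σ·√T) = 0.005870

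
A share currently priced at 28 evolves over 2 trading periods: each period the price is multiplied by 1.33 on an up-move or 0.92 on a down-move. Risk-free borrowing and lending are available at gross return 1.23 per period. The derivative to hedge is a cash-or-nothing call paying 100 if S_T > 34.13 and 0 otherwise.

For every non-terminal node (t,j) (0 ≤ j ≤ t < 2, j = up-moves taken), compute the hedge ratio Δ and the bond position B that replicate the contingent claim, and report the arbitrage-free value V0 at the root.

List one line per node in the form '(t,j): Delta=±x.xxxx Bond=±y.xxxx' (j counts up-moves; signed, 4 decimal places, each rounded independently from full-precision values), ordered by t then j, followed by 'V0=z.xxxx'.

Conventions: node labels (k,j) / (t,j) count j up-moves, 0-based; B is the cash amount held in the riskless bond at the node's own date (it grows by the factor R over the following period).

(0,0): Delta=1.7273 Bond=13.8016
(1,0): Delta=9.4683 Bond=-182.4311
(1,1): Delta=0.0000 Bond=81.3008
V0=62.1661

Risk-neutral probability p* = (R−d)/(u−d) = (1.23−0.92)/(1.33−0.92) = 0.7561.
At maturity the claim pays: V(2,0)=0.0000, V(2,1)=100.0000, V(2,2)=100.0000
  t=1,j=0: stock 25.7600 → up 34.2608 (V=100.0000), down 23.6992 (V=0.0000). Price 61.4713; hedge Δ=9.4683, bond B=-182.4311.
  t=1,j=1: stock 37.2400 → up 49.5292 (V=100.0000), down 34.2608 (V=100.0000). Price 81.3008; hedge Δ=0.0000, bond B=81.3008.
  t=0,j=0: stock 28.0000 → up 37.2400 (V=81.3008), down 25.7600 (V=61.4713). Price 62.1661; hedge Δ=1.7273, bond B=13.8016.
As a check, the time-0 holding Δ(0,0)·S0 + B(0,0) comes to 62.1661 — exactly V0.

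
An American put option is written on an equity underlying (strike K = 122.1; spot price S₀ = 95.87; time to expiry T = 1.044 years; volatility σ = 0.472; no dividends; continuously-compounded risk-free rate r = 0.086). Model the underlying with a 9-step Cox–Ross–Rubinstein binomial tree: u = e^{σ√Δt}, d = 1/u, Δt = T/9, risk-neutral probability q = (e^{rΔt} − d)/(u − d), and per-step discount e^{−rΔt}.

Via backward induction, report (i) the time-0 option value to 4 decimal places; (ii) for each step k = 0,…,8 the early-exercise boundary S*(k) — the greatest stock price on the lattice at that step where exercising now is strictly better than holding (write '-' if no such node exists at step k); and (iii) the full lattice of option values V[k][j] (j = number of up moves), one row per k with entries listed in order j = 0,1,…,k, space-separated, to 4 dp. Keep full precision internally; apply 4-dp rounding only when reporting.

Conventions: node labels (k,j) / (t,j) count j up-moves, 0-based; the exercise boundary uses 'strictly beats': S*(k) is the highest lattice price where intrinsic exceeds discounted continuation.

price = 31.6117
boundary = - - 69.5105 59.1881 69.5105 81.6332 69.5105 81.6332 95.8700
tree:
31.6117
41.3492 22.1607
52.5895 30.5388 13.9262
62.9119 40.7823 20.5411 7.3516
71.7014 52.5895 29.3725 11.8036 2.8856
79.1857 62.9119 40.4668 18.4688 5.1335 0.6136
85.5585 71.7014 52.5895 27.9536 9.0113 1.2175 0.0000
90.9850 79.1857 62.9119 40.4668 15.5498 2.4158 0.0000 0.0000
95.6056 85.5585 71.7014 52.5895 26.2300 4.7932 0.0000 0.0000 0.0000
99.5400 90.9850 79.1857 62.9119 40.4668 9.5103 0.0000 0.0000 0.0000 0.0000

params: Δt=0.11600 u=1.17440 d=0.85150 q=0.49095 e^(-rΔt)=0.99007
t_9 payoffs: 99.5400 90.9850 79.1857 62.9119 40.4668 9.5103 0.0000 0.0000 0.0000 0.0000
t_8: node(8,0) S=26.4944 payoff=95.6056 vs cont=94.3936 → 95.6056 [stop]  node(8,1) S=36.5415 payoff=85.5585 vs cont=84.3465 → 85.5585 [stop]  node(8,2) S=50.3986 payoff=71.7014 vs cont=70.4894 → 71.7014 [stop]  node(8,3) S=69.5105 payoff=52.5895 vs cont=51.3775 → 52.5895 [stop]  node(8,4) S=95.8700 payoff=26.2300 vs cont=25.0180 → 26.2300 [stop]  node(8,5) S=132.2254 payoff=0.0000 vs cont=4.7932 → 4.7932 [wait]  node(8,6) S=182.3673 payoff=0.0000 vs cont=0.0000 → 0.0000 [wait]  node(8,7) S=251.5238 payoff=0.0000 vs cont=0.0000 → 0.0000 [wait]  node(8,8) S=346.9055 payoff=0.0000 vs cont=0.0000 → 0.0000 [wait]  ⇒ S*(8)=95.8700
t_7: node(7,0) S=31.1150 payoff=90.9850 vs cont=89.7729 → 90.9850 [stop]  node(7,1) S=42.9143 payoff=79.1857 vs cont=77.9736 → 79.1857 [stop]  node(7,2) S=59.1881 payoff=62.9119 vs cont=61.6999 → 62.9119 [stop]  node(7,3) S=81.6332 payoff=40.4668 vs cont=39.2548 → 40.4668 [stop]  node(7,4) S=112.5897 payoff=9.5103 vs cont=15.5498 → 15.5498 [wait]  node(7,5) S=155.2855 payoff=0.0000 vs cont=2.4158 → 2.4158 [wait]  node(7,6) S=214.1722 payoff=0.0000 vs cont=0.0000 → 0.0000 [wait]  node(7,7) S=295.3895 payoff=0.0000 vs cont=0.0000 → 0.0000 [wait]  ⇒ S*(7)=81.6332
t_6: node(6,0) S=36.5415 payoff=85.5585 vs cont=84.3465 → 85.5585 [stop]  node(6,1) S=50.3986 payoff=71.7014 vs cont=70.4894 → 71.7014 [stop]  node(6,2) S=69.5105 payoff=52.5895 vs cont=51.3775 → 52.5895 [stop]  node(6,3) S=95.8700 payoff=26.2300 vs cont=27.9536 → 27.9536 [wait]  node(6,4) S=132.2254 payoff=0.0000 vs cont=9.0113 → 9.0113 [wait]  node(6,5) S=182.3673 payoff=0.0000 vs cont=1.2175 → 1.2175 [wait]  node(6,6) S=251.5238 payoff=0.0000 vs cont=0.0000 → 0.0000 [wait]  ⇒ S*(6)=69.5105
t_5: node(5,0) S=42.9143 payoff=79.1857 vs cont=77.9736 → 79.1857 [stop]  node(5,1) S=59.1881 payoff=62.9119 vs cont=61.6999 → 62.9119 [stop]  node(5,2) S=81.6332 payoff=40.4668 vs cont=40.0926 → 40.4668 [stop]  node(5,3) S=112.5897 payoff=9.5103 vs cont=18.4688 → 18.4688 [wait]  node(5,4) S=155.2855 payoff=0.0000 vs cont=5.1335 → 5.1335 [wait]  node(5,5) S=214.1722 payoff=0.0000 vs cont=0.6136 → 0.6136 [wait]  ⇒ S*(5)=81.6332
t_4: node(4,0) S=50.3986 payoff=71.7014 vs cont=70.4894 → 71.7014 [stop]  node(4,1) S=69.5105 payoff=52.5895 vs cont=51.3775 → 52.5895 [stop]  node(4,2) S=95.8700 payoff=26.2300 vs cont=29.3725 → 29.3725 [wait]  node(4,3) S=132.2254 payoff=0.0000 vs cont=11.8036 → 11.8036 [wait]  node(4,4) S=182.3673 payoff=0.0000 vs cont=2.8856 → 2.8856 [wait]  ⇒ S*(4)=69.5105
t_3: node(3,0) S=59.1881 payoff=62.9119 vs cont=61.6999 → 62.9119 [stop]  node(3,1) S=81.6332 payoff=40.4668 vs cont=40.7823 → 40.7823 [wait]  node(3,2) S=112.5897 payoff=9.5103 vs cont=20.5411 → 20.5411 [wait]  node(3,3) S=155.2855 payoff=0.0000 vs cont=7.3516 → 7.3516 [wait]  ⇒ S*(3)=59.1881
t_2: node(2,0) S=69.5105 payoff=52.5895 vs cont=51.5308 → 52.5895 [stop]  node(2,1) S=95.8700 payoff=26.2300 vs cont=30.5388 → 30.5388 [wait]  node(2,2) S=132.2254 payoff=0.0000 vs cont=13.9262 → 13.9262 [wait]  ⇒ S*(2)=69.5105
t_1: node(1,0) S=81.6332 payoff=40.4668 vs cont=41.3492 → 41.3492 [wait]  node(1,1) S=112.5897 payoff=9.5103 vs cont=22.1607 → 22.1607 [wait]  ⇒ S*(1)=-
t_0: node(0,0) S=95.8700 payoff=26.2300 vs cont=31.6117 → 31.6117 [wait]  ⇒ S*(0)=-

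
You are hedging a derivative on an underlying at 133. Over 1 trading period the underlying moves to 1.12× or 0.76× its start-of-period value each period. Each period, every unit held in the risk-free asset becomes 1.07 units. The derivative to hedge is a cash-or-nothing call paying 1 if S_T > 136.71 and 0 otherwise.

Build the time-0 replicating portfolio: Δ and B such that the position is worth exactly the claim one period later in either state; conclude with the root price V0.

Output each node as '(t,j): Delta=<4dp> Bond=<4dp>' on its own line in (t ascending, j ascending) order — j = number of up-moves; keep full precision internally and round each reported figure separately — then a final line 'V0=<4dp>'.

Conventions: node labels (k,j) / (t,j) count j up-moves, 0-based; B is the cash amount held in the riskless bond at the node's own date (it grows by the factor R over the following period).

Under the risk-neutral measure, an up-move has probability p* = (R−d)/(u−d) = 0.8611 and values discount at R = 1.07.
Expiry values: V(1,0)=0.0000, V(1,1)=1.0000
Node (0,0) S=133.0000: V=(p*·1.0000+(1−p*)·0.0000)/1.07=0.8048; Δ=(1.0000−0.0000)/(148.9600−101.0800)=0.0209; B=V−Δ·S=-1.9730
Sanity check at the root: Δ(0,0)·S0 + B(0,0) reproduces V0 = 0.8048.

(0,0): Delta=0.0209 Bond=-1.9730
V0=0.8048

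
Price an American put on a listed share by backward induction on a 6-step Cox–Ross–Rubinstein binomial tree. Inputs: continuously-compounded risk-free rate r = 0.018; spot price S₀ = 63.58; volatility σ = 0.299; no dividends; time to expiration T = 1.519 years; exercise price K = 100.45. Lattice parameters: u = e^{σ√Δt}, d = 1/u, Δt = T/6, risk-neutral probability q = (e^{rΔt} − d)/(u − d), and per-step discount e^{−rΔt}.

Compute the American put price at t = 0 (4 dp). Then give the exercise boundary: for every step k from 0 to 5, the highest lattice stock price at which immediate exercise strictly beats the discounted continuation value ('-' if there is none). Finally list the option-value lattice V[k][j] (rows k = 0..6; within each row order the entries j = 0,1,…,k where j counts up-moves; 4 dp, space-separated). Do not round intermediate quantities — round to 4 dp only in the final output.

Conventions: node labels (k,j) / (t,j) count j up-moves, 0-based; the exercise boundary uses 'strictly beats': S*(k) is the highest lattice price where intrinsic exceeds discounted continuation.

params: Δt=0.25317 u=1.16235 d=0.86033 q=0.47758 e^(-rΔt)=0.99545
t_6 payoffs: 74.6691 65.6185 53.3906 36.8700 14.5498 0.0000 0.0000
t_5: node(5,0) S=29.9665 payoff=70.4835 vs cont=70.0268 → 70.4835 [stop]  node(5,1) S=40.4865 payoff=59.9635 vs cont=59.5068 → 59.9635 [stop]  node(5,2) S=54.6995 payoff=45.7505 vs cont=45.2938 → 45.7505 [stop]  node(5,3) S=73.9022 payoff=26.5478 vs cont=26.0911 → 26.5478 [stop]  node(5,4) S=99.8462 payoff=0.6038 vs cont=7.5665 → 7.5665 [wait]  node(5,5) S=134.8979 payoff=0.0000 vs cont=0.0000 → 0.0000 [wait]  ⇒ S*(5)=73.9022
t_4: node(4,0) S=34.8315 payoff=65.6185 vs cont=65.1617 → 65.6185 [stop]  node(4,1) S=47.0594 payoff=53.3906 vs cont=52.9339 → 53.3906 [stop]  node(4,2) S=63.5800 payoff=36.8700 vs cont=36.4133 → 36.8700 [stop]  node(4,3) S=85.9002 payoff=14.5498 vs cont=17.4032 → 17.4032 [wait]  node(4,4) S=116.0562 payoff=0.0000 vs cont=3.9349 → 3.9349 [wait]  ⇒ S*(4)=63.5800
t_3: node(3,0) S=40.4865 payoff=59.9635 vs cont=59.5068 → 59.9635 [stop]  node(3,1) S=54.6995 payoff=45.7505 vs cont=45.2938 → 45.7505 [stop]  node(3,2) S=73.9022 payoff=26.5478 vs cont=27.4476 → 27.4476 [wait]  node(3,3) S=99.8462 payoff=0.6038 vs cont=10.9211 → 10.9211 [wait]  ⇒ S*(3)=54.6995
t_2: node(2,0) S=47.0594 payoff=53.3906 vs cont=52.9339 → 53.3906 [stop]  node(2,1) S=63.5800 payoff=36.8700 vs cont=36.8411 → 36.8700 [stop]  node(2,2) S=85.9002 payoff=14.5498 vs cont=19.4659 → 19.4659 [wait]  ⇒ S*(2)=63.5800
t_1: node(1,0) S=54.6995 payoff=45.7505 vs cont=45.2938 → 45.7505 [stop]  node(1,1) S=73.9022 payoff=26.5478 vs cont=28.4283 → 28.4283 [wait]  ⇒ S*(1)=54.6995
t_0: node(0,0) S=63.5800 payoff=36.8700 vs cont=37.3073 → 37.3073 [wait]  ⇒ S*(0)=-

price = 37.3073
boundary = - 54.6995 63.5800 54.6995 63.5800 73.9022
tree:
37.3073
45.7505 28.4283
53.3906 36.8700 19.4659
59.9635 45.7505 27.4476 10.9211
65.6185 53.3906 36.8700 17.4032 3.9349
70.4835 59.9635 45.7505 26.5478 7.5665 0.0000
74.6691 65.6185 53.3906 36.8700 14.5498 0.0000 0.0000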